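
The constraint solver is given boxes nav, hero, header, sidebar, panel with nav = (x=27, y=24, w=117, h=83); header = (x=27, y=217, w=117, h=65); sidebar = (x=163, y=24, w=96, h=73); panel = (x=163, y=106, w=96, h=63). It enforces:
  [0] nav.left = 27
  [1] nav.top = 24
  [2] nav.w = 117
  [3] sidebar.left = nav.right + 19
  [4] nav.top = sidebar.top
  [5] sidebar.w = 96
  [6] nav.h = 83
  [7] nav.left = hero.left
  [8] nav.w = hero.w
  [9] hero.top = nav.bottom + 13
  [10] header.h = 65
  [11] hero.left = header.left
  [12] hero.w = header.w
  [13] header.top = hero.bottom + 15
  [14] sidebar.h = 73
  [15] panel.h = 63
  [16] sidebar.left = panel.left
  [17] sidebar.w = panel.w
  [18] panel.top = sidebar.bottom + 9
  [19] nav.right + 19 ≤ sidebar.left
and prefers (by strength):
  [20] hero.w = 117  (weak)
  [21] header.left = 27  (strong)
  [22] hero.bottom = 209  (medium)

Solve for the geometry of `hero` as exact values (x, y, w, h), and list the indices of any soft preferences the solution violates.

1. hero.x = 27  [nav.left = hero.left]
2. hero.w = 117  [nav.w = hero.w]
3. hero.y = 120  [hero.top = nav.bottom + 13]
4. hero.h = 82  [header.top = hero.bottom + 15]

hero = (x=27, y=120, w=117, h=82)
violated soft preferences: 22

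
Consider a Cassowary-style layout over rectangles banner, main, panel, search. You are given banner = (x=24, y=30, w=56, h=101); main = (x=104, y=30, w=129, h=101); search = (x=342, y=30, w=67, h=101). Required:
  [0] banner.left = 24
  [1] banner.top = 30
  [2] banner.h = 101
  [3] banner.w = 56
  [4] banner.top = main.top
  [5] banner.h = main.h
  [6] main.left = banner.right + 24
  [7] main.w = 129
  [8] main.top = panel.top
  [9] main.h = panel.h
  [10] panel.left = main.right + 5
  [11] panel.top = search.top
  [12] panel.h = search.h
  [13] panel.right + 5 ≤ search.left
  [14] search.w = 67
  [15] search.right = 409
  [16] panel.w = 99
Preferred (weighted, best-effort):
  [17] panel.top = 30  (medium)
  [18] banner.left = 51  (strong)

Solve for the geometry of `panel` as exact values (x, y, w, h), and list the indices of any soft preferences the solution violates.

1. panel.y = 30  [main.top = panel.top]
2. panel.h = 101  [main.h = panel.h]
3. panel.x = 238  [panel.left = main.right + 5]
4. panel.w = 99  [panel.w = 99]

panel = (x=238, y=30, w=99, h=101)
violated soft preferences: 18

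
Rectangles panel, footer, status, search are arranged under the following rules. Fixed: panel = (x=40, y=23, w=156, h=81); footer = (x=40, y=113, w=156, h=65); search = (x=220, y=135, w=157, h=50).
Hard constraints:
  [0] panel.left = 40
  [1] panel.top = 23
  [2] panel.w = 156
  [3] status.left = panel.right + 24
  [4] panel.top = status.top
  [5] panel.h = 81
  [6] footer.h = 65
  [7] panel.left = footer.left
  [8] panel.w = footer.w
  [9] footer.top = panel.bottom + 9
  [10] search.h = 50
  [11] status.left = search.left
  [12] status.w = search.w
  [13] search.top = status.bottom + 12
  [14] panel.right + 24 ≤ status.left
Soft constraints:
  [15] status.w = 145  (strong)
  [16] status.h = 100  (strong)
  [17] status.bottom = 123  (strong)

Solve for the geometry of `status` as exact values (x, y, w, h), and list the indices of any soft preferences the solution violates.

status = (x=220, y=23, w=157, h=100)
violated soft preferences: 15

1. status.x = 220  [status.left = panel.right + 24]
2. status.y = 23  [panel.top = status.top]
3. status.w = 157  [status.w = search.w]
4. status.h = 100  [search.top = status.bottom + 12]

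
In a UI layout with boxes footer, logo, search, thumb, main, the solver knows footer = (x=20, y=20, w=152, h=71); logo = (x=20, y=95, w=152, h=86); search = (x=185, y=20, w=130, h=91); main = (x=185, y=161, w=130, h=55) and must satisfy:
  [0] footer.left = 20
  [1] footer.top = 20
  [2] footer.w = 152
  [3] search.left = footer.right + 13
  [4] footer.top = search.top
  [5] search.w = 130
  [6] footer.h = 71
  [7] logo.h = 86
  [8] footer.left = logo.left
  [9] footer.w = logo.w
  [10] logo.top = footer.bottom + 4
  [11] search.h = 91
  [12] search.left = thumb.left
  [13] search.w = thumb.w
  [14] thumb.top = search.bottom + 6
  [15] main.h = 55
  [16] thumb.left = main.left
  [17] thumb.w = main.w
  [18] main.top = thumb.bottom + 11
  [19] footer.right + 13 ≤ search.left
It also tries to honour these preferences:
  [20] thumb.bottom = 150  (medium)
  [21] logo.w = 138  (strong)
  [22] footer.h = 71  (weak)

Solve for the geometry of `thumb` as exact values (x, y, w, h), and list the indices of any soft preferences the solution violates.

1. thumb.x = 185  [search.left = thumb.left]
2. thumb.w = 130  [search.w = thumb.w]
3. thumb.y = 117  [thumb.top = search.bottom + 6]
4. thumb.h = 33  [main.top = thumb.bottom + 11]

thumb = (x=185, y=117, w=130, h=33)
violated soft preferences: 21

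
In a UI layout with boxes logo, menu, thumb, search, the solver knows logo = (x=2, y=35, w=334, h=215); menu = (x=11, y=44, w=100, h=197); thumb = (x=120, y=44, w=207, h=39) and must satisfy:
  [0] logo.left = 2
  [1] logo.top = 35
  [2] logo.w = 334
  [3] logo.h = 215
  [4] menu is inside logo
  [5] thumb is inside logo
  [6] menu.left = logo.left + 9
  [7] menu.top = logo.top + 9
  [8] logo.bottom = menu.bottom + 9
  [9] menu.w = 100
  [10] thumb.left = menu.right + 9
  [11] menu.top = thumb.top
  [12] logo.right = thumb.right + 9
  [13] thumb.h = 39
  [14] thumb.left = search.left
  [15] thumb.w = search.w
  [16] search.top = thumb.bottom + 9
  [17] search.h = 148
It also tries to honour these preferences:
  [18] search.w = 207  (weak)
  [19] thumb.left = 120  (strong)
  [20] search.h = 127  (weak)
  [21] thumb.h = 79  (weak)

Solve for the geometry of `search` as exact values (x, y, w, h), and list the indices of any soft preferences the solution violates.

search = (x=120, y=92, w=207, h=148)
violated soft preferences: 20, 21

1. search.x = 120  [thumb.left = search.left]
2. search.w = 207  [thumb.w = search.w]
3. search.y = 92  [search.top = thumb.bottom + 9]
4. search.h = 148  [search.h = 148]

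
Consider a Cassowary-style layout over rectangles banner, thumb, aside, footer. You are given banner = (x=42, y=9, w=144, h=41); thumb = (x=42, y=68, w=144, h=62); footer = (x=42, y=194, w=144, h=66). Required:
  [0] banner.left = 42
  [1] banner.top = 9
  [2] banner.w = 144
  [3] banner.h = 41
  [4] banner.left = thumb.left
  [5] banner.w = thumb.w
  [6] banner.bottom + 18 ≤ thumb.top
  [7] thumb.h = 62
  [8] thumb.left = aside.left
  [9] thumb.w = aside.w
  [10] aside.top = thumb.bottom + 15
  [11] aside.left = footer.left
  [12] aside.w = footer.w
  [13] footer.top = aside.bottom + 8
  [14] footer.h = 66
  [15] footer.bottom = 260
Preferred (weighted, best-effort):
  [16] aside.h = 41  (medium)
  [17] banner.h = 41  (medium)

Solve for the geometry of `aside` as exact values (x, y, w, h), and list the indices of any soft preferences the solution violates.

1. aside.x = 42  [thumb.left = aside.left]
2. aside.w = 144  [thumb.w = aside.w]
3. aside.y = 145  [aside.top = thumb.bottom + 15]
4. aside.h = 41  [footer.top = aside.bottom + 8]

aside = (x=42, y=145, w=144, h=41)
violated soft preferences: none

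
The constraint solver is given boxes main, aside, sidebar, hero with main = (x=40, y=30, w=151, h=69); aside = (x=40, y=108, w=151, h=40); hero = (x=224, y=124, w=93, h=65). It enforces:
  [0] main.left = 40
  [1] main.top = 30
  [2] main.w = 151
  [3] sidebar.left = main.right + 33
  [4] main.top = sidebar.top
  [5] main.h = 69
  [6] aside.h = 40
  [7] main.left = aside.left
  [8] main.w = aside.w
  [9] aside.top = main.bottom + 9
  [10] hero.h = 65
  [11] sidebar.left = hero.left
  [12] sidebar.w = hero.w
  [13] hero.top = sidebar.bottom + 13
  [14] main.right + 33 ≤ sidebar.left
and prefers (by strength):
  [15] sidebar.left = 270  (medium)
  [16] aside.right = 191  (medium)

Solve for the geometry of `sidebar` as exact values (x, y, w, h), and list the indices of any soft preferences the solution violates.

sidebar = (x=224, y=30, w=93, h=81)
violated soft preferences: 15

1. sidebar.x = 224  [sidebar.left = main.right + 33]
2. sidebar.y = 30  [main.top = sidebar.top]
3. sidebar.w = 93  [sidebar.w = hero.w]
4. sidebar.h = 81  [hero.top = sidebar.bottom + 13]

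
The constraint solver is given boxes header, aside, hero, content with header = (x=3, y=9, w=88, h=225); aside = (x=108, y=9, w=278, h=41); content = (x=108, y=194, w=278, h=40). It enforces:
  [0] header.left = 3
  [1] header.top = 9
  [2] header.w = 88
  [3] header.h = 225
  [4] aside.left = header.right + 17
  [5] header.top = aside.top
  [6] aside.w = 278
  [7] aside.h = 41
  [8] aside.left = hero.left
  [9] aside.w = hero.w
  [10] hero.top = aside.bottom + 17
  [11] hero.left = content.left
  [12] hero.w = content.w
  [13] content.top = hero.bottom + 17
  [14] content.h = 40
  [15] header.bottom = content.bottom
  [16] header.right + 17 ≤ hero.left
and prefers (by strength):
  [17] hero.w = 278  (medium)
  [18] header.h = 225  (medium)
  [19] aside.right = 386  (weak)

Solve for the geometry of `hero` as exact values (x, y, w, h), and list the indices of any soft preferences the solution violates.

1. hero.x = 108  [aside.left = hero.left]
2. hero.w = 278  [aside.w = hero.w]
3. hero.y = 67  [hero.top = aside.bottom + 17]
4. hero.h = 110  [content.top = hero.bottom + 17]

hero = (x=108, y=67, w=278, h=110)
violated soft preferences: none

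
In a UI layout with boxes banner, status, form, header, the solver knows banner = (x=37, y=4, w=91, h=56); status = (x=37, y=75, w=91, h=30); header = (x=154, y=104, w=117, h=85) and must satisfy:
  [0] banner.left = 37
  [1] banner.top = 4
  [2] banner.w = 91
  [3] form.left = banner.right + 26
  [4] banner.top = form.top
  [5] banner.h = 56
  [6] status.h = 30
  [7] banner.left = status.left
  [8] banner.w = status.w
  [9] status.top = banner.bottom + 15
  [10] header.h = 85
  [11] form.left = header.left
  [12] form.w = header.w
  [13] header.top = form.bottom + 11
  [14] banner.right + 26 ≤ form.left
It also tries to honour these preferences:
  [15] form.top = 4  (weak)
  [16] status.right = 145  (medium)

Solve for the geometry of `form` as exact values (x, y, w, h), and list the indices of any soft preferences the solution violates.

1. form.x = 154  [form.left = banner.right + 26]
2. form.y = 4  [banner.top = form.top]
3. form.w = 117  [form.w = header.w]
4. form.h = 89  [header.top = form.bottom + 11]

form = (x=154, y=4, w=117, h=89)
violated soft preferences: 16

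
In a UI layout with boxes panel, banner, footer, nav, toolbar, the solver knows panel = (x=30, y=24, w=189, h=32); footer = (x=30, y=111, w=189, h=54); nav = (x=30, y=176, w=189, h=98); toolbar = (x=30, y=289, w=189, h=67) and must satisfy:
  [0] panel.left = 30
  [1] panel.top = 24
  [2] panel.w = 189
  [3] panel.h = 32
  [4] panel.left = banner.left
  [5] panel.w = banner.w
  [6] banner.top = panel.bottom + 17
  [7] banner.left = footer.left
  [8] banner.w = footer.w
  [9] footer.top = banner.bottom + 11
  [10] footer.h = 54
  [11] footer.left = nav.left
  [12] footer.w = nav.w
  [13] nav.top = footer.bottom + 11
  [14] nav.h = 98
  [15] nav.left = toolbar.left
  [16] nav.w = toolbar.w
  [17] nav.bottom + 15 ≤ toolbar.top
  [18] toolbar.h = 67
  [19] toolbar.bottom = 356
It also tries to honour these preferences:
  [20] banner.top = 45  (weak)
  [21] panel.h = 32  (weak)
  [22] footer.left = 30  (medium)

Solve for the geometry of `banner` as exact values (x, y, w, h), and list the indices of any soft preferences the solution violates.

1. banner.x = 30  [panel.left = banner.left]
2. banner.w = 189  [panel.w = banner.w]
3. banner.y = 73  [banner.top = panel.bottom + 17]
4. banner.h = 27  [footer.top = banner.bottom + 11]

banner = (x=30, y=73, w=189, h=27)
violated soft preferences: 20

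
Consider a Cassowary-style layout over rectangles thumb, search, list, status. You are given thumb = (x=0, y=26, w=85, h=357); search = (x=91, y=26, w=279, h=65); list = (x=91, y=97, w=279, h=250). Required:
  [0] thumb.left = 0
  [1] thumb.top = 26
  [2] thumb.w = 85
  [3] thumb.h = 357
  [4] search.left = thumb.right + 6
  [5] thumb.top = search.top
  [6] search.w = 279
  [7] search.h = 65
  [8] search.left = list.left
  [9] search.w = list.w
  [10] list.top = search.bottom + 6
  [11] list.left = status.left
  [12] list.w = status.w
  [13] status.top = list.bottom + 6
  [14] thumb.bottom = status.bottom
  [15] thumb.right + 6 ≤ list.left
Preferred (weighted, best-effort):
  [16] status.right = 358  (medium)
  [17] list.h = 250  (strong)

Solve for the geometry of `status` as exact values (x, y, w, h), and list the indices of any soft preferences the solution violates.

1. status.x = 91  [list.left = status.left]
2. status.w = 279  [list.w = status.w]
3. status.y = 353  [status.top = list.bottom + 6]
4. status.h = 30  [thumb.bottom = status.bottom]

status = (x=91, y=353, w=279, h=30)
violated soft preferences: 16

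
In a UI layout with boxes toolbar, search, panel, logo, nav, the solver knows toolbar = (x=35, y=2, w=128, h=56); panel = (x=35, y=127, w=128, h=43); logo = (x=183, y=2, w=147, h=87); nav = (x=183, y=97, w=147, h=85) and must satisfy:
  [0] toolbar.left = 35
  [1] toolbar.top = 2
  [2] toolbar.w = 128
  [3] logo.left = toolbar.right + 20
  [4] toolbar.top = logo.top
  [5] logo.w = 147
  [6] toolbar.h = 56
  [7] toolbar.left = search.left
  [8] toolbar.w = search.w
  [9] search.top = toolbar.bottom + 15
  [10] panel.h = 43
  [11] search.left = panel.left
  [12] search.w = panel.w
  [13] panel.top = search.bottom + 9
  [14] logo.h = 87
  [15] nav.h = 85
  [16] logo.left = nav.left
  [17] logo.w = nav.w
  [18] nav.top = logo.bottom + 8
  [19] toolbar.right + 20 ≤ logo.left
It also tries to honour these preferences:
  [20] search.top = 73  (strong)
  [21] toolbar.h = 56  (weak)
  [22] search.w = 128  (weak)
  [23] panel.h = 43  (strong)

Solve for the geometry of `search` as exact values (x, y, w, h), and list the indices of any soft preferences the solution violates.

search = (x=35, y=73, w=128, h=45)
violated soft preferences: none

1. search.x = 35  [toolbar.left = search.left]
2. search.w = 128  [toolbar.w = search.w]
3. search.y = 73  [search.top = toolbar.bottom + 15]
4. search.h = 45  [panel.top = search.bottom + 9]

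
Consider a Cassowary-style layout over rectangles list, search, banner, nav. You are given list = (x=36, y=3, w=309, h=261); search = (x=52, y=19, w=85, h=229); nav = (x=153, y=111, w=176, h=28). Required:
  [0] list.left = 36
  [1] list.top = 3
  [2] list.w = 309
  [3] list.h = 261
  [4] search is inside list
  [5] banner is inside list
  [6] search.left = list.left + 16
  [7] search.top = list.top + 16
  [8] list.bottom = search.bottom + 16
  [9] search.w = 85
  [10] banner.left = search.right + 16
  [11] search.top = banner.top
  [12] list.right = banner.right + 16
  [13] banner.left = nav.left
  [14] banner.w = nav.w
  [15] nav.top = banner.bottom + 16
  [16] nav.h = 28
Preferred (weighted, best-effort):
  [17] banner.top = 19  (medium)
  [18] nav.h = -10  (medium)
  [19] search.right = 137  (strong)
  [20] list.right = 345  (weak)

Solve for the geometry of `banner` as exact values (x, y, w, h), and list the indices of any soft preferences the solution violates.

1. banner.x = 153  [banner.left = search.right + 16]
2. banner.y = 19  [search.top = banner.top]
3. banner.w = 176  [list.right = banner.right + 16]
4. banner.h = 76  [nav.top = banner.bottom + 16]

banner = (x=153, y=19, w=176, h=76)
violated soft preferences: 18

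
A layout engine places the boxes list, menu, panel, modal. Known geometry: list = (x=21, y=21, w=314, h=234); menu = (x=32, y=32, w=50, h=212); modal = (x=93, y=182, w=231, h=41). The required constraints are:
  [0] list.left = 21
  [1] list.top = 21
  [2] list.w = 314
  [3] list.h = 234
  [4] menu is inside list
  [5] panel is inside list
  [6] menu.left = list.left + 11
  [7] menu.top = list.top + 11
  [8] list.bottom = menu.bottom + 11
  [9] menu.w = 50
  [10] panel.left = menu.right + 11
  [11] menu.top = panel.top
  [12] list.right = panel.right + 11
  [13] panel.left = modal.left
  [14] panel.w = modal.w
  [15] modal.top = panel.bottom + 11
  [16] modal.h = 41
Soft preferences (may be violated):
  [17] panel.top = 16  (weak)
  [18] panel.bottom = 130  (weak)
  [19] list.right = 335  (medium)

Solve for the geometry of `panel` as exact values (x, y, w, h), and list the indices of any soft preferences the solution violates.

1. panel.x = 93  [panel.left = menu.right + 11]
2. panel.y = 32  [menu.top = panel.top]
3. panel.w = 231  [list.right = panel.right + 11]
4. panel.h = 139  [modal.top = panel.bottom + 11]

panel = (x=93, y=32, w=231, h=139)
violated soft preferences: 17, 18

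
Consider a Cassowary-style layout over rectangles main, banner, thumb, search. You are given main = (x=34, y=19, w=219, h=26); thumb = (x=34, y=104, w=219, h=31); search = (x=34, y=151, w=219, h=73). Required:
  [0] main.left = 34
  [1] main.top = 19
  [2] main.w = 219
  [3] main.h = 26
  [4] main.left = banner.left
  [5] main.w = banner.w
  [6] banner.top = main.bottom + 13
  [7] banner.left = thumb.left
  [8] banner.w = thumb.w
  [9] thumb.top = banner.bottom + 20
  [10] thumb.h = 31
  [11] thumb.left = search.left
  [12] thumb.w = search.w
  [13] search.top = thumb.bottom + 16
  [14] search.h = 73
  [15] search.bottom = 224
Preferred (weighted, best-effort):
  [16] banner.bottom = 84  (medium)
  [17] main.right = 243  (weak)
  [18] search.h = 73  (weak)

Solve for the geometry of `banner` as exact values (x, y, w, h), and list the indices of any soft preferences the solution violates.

1. banner.x = 34  [main.left = banner.left]
2. banner.w = 219  [main.w = banner.w]
3. banner.y = 58  [banner.top = main.bottom + 13]
4. banner.h = 26  [thumb.top = banner.bottom + 20]

banner = (x=34, y=58, w=219, h=26)
violated soft preferences: 17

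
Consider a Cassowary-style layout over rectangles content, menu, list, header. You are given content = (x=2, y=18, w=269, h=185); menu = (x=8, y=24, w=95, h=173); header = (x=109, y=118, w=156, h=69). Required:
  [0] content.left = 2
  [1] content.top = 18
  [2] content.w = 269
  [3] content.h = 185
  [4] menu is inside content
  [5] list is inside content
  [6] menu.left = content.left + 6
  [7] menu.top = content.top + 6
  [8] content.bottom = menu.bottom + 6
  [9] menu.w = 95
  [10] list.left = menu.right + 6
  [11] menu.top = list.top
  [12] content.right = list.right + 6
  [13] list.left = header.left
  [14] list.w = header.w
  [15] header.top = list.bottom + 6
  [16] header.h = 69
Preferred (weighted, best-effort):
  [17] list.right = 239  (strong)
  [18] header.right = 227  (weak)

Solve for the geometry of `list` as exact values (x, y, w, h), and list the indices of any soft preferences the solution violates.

1. list.x = 109  [list.left = menu.right + 6]
2. list.y = 24  [menu.top = list.top]
3. list.w = 156  [content.right = list.right + 6]
4. list.h = 88  [header.top = list.bottom + 6]

list = (x=109, y=24, w=156, h=88)
violated soft preferences: 17, 18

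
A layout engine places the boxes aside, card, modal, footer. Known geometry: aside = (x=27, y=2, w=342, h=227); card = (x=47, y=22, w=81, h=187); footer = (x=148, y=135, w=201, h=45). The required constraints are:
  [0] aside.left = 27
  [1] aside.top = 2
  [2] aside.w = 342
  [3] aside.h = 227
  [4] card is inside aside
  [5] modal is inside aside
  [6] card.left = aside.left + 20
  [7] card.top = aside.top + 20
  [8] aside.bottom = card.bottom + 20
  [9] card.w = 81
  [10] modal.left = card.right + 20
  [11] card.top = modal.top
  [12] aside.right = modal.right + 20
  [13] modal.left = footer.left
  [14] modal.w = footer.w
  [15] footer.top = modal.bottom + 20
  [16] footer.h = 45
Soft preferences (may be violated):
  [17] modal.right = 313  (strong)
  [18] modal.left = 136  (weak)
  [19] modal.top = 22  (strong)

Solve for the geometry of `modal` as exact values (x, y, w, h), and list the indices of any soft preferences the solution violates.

1. modal.x = 148  [modal.left = card.right + 20]
2. modal.y = 22  [card.top = modal.top]
3. modal.w = 201  [aside.right = modal.right + 20]
4. modal.h = 93  [footer.top = modal.bottom + 20]

modal = (x=148, y=22, w=201, h=93)
violated soft preferences: 17, 18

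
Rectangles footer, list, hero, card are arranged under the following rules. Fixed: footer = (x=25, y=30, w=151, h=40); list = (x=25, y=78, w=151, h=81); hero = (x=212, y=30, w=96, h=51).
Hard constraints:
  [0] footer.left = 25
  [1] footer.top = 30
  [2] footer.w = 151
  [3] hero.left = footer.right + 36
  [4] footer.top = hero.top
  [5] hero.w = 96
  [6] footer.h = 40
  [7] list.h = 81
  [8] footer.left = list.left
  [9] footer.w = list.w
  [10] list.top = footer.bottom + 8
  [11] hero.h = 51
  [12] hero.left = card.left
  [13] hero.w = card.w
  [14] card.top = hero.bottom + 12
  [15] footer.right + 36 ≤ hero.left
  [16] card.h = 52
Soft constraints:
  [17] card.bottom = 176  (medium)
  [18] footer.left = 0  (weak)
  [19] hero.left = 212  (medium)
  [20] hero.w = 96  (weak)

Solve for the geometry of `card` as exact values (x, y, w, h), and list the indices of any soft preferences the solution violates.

1. card.x = 212  [hero.left = card.left]
2. card.w = 96  [hero.w = card.w]
3. card.y = 93  [card.top = hero.bottom + 12]
4. card.h = 52  [card.h = 52]

card = (x=212, y=93, w=96, h=52)
violated soft preferences: 17, 18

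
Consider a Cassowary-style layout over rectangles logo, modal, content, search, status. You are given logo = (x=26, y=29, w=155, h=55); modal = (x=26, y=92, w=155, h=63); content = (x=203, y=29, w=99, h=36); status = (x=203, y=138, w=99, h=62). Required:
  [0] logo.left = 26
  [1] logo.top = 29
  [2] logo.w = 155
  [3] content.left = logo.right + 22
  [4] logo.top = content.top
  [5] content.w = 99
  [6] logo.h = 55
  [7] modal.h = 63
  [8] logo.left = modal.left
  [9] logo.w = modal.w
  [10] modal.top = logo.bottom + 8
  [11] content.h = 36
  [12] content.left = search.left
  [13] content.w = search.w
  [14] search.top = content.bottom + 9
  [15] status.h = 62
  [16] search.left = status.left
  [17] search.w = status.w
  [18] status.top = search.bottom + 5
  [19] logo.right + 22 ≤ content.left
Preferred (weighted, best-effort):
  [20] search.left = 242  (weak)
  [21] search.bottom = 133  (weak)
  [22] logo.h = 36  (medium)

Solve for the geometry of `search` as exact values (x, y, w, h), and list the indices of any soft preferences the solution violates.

search = (x=203, y=74, w=99, h=59)
violated soft preferences: 20, 22

1. search.x = 203  [content.left = search.left]
2. search.w = 99  [content.w = search.w]
3. search.y = 74  [search.top = content.bottom + 9]
4. search.h = 59  [status.top = search.bottom + 5]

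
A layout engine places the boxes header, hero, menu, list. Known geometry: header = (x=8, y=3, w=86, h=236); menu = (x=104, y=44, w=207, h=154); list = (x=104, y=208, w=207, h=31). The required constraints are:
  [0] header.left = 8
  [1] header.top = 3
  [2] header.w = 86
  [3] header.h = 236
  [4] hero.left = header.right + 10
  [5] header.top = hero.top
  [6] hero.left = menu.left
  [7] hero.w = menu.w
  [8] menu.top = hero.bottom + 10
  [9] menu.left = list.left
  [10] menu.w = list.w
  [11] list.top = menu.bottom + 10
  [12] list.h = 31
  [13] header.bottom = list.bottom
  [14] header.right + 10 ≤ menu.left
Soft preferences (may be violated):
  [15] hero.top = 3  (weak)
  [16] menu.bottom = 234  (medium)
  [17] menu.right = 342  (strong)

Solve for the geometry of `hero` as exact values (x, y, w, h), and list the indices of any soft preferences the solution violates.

1. hero.x = 104  [hero.left = header.right + 10]
2. hero.y = 3  [header.top = hero.top]
3. hero.w = 207  [hero.w = menu.w]
4. hero.h = 31  [menu.top = hero.bottom + 10]

hero = (x=104, y=3, w=207, h=31)
violated soft preferences: 16, 17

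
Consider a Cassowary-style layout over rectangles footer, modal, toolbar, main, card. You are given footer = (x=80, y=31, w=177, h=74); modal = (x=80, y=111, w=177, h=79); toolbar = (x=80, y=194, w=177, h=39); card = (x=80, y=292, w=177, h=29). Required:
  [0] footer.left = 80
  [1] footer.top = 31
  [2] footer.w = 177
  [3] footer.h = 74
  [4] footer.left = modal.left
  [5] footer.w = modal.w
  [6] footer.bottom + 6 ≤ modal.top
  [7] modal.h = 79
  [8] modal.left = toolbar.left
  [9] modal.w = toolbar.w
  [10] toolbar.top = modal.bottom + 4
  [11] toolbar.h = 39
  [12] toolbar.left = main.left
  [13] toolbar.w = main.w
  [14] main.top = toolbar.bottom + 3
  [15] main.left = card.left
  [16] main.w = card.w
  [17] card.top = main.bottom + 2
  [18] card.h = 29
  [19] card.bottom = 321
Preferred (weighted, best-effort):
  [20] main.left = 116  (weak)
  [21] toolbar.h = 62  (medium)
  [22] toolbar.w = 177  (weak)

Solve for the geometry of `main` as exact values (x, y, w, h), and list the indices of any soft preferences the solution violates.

main = (x=80, y=236, w=177, h=54)
violated soft preferences: 20, 21

1. main.x = 80  [toolbar.left = main.left]
2. main.w = 177  [toolbar.w = main.w]
3. main.y = 236  [main.top = toolbar.bottom + 3]
4. main.h = 54  [card.top = main.bottom + 2]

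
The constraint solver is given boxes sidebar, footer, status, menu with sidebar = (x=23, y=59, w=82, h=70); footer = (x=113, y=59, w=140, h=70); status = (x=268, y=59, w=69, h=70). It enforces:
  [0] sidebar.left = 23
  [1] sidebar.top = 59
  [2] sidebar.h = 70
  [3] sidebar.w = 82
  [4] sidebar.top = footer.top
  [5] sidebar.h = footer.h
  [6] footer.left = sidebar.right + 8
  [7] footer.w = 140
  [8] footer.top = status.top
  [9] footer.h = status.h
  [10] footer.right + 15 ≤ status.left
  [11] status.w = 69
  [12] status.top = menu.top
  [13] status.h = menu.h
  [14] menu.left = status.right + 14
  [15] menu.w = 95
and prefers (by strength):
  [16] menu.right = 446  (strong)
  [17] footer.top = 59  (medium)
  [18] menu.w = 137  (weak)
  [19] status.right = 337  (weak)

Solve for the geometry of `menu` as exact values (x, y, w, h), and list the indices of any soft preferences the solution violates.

menu = (x=351, y=59, w=95, h=70)
violated soft preferences: 18

1. menu.y = 59  [status.top = menu.top]
2. menu.h = 70  [status.h = menu.h]
3. menu.x = 351  [menu.left = status.right + 14]
4. menu.w = 95  [menu.w = 95]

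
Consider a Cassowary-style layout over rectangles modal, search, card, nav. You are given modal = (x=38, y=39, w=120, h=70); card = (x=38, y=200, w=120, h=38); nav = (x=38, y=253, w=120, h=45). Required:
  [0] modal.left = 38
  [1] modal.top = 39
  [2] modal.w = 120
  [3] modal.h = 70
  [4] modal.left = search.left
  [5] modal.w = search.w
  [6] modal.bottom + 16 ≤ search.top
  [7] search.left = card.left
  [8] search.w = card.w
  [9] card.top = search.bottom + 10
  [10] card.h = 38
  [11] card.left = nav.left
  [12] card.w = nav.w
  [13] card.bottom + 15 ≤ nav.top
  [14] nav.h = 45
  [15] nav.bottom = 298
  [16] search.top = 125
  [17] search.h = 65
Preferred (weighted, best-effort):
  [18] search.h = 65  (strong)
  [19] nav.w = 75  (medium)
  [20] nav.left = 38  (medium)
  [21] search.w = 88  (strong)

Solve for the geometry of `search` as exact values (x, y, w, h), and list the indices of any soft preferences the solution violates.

1. search.x = 38  [modal.left = search.left]
2. search.w = 120  [modal.w = search.w]
3. search.y = 125  [search.top = 125]
4. search.h = 65  [search.h = 65]

search = (x=38, y=125, w=120, h=65)
violated soft preferences: 19, 21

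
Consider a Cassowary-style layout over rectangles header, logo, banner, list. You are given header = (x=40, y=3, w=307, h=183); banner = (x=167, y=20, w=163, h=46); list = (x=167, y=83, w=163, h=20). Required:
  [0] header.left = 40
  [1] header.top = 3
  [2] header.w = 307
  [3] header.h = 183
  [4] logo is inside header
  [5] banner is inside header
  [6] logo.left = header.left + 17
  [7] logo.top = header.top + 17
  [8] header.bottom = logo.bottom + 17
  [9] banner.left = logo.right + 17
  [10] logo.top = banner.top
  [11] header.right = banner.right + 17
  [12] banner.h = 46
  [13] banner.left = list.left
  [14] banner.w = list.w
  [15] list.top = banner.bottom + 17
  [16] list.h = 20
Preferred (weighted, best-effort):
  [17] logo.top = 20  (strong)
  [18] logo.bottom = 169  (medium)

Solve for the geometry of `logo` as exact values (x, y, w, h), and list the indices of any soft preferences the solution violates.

logo = (x=57, y=20, w=93, h=149)
violated soft preferences: none

1. logo.x = 57  [logo.left = header.left + 17]
2. logo.y = 20  [logo.top = header.top + 17]
3. logo.h = 149  [header.bottom = logo.bottom + 17]
4. logo.w = 93  [banner.left = logo.right + 17]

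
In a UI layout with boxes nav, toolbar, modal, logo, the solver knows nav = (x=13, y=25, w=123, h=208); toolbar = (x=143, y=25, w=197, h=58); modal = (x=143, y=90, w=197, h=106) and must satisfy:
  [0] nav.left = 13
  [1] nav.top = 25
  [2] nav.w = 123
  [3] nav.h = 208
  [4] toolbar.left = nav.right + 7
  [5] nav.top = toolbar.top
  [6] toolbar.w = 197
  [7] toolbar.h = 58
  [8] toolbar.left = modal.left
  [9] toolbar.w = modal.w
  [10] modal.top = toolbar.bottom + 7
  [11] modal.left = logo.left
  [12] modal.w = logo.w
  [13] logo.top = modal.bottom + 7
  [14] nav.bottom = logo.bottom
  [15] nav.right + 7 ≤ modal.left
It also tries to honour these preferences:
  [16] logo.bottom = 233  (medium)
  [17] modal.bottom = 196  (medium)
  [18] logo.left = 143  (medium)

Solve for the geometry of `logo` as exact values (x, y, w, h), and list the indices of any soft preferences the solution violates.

logo = (x=143, y=203, w=197, h=30)
violated soft preferences: none

1. logo.x = 143  [modal.left = logo.left]
2. logo.w = 197  [modal.w = logo.w]
3. logo.y = 203  [logo.top = modal.bottom + 7]
4. logo.h = 30  [nav.bottom = logo.bottom]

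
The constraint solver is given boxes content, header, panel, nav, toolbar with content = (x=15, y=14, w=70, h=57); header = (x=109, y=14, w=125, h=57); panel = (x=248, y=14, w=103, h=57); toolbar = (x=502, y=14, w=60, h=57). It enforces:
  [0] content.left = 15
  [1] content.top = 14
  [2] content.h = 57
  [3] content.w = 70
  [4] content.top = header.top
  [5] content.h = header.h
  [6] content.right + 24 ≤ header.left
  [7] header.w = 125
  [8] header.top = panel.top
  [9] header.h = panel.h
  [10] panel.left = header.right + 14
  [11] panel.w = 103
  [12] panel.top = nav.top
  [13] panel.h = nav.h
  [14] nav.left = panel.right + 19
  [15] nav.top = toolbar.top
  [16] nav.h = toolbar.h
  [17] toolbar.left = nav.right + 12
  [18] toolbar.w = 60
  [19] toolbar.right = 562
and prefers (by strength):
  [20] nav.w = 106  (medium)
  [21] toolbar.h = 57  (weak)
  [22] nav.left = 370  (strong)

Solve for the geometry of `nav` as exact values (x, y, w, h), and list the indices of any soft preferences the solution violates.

nav = (x=370, y=14, w=120, h=57)
violated soft preferences: 20

1. nav.y = 14  [panel.top = nav.top]
2. nav.h = 57  [panel.h = nav.h]
3. nav.x = 370  [nav.left = panel.right + 19]
4. nav.w = 120  [toolbar.left = nav.right + 12]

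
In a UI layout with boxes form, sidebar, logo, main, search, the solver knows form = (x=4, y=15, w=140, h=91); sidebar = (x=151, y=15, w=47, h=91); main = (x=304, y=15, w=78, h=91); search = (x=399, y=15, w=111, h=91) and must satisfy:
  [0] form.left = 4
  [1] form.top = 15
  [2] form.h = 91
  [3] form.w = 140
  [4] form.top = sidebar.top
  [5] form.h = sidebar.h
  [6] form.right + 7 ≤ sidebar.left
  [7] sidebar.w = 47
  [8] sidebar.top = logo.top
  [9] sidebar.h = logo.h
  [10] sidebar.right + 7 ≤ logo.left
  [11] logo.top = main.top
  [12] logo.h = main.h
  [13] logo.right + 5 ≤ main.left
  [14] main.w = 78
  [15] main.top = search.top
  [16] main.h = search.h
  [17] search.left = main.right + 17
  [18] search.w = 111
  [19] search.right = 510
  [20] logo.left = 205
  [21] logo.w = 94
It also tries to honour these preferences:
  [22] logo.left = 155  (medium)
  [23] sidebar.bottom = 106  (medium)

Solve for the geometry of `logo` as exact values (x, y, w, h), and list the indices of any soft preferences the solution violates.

logo = (x=205, y=15, w=94, h=91)
violated soft preferences: 22

1. logo.y = 15  [sidebar.top = logo.top]
2. logo.h = 91  [sidebar.h = logo.h]
3. logo.x = 205  [logo.left = 205]
4. logo.w = 94  [logo.w = 94]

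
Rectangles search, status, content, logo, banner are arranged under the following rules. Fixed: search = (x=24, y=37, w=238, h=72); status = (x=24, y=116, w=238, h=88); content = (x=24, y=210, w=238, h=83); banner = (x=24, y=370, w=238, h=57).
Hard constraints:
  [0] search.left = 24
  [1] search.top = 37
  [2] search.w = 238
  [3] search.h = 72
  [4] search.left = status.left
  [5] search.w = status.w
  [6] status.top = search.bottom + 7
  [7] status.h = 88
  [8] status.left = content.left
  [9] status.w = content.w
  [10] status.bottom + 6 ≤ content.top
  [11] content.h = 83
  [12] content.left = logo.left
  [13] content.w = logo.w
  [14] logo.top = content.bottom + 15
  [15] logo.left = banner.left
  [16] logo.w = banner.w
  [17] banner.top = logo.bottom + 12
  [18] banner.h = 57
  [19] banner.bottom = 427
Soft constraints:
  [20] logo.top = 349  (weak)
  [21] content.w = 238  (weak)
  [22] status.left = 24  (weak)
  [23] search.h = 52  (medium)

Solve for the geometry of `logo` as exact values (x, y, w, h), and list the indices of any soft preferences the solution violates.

1. logo.x = 24  [content.left = logo.left]
2. logo.w = 238  [content.w = logo.w]
3. logo.y = 308  [logo.top = content.bottom + 15]
4. logo.h = 50  [banner.top = logo.bottom + 12]

logo = (x=24, y=308, w=238, h=50)
violated soft preferences: 20, 23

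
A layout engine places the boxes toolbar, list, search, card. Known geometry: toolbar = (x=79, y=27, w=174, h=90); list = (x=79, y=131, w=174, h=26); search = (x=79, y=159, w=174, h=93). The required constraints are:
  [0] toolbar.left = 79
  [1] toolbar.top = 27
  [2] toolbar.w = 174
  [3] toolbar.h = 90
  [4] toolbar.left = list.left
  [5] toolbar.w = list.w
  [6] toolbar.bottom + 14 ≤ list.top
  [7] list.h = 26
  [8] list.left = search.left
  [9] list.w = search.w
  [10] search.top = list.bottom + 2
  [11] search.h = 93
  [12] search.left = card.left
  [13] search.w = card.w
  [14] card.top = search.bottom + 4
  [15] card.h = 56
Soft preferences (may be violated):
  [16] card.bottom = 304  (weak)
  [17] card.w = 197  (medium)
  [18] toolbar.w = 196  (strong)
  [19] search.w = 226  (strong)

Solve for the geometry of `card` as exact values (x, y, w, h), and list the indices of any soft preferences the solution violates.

1. card.x = 79  [search.left = card.left]
2. card.w = 174  [search.w = card.w]
3. card.y = 256  [card.top = search.bottom + 4]
4. card.h = 56  [card.h = 56]

card = (x=79, y=256, w=174, h=56)
violated soft preferences: 16, 17, 18, 19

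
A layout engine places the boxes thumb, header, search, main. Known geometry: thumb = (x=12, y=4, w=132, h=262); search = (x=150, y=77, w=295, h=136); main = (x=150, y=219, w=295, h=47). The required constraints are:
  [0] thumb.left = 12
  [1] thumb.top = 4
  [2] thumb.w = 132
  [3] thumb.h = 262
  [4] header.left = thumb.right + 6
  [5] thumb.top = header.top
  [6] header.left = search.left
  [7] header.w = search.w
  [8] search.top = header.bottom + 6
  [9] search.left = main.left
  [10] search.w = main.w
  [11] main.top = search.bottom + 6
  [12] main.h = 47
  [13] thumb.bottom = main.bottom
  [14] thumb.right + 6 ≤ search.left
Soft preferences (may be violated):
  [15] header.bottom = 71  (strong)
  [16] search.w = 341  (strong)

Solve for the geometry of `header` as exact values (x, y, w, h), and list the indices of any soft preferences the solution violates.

1. header.x = 150  [header.left = thumb.right + 6]
2. header.y = 4  [thumb.top = header.top]
3. header.w = 295  [header.w = search.w]
4. header.h = 67  [search.top = header.bottom + 6]

header = (x=150, y=4, w=295, h=67)
violated soft preferences: 16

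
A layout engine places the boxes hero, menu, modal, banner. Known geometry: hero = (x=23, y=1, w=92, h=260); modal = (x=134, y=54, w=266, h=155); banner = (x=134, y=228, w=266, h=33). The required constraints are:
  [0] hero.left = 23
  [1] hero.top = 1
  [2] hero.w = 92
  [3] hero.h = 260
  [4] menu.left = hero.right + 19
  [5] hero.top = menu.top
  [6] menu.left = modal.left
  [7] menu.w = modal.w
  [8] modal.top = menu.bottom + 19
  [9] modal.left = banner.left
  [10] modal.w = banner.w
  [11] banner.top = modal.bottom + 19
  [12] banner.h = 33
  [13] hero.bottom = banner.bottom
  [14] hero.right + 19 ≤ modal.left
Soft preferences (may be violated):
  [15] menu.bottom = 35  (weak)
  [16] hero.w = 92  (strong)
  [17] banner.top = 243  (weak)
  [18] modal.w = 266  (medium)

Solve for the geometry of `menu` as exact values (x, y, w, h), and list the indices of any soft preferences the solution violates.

menu = (x=134, y=1, w=266, h=34)
violated soft preferences: 17

1. menu.x = 134  [menu.left = hero.right + 19]
2. menu.y = 1  [hero.top = menu.top]
3. menu.w = 266  [menu.w = modal.w]
4. menu.h = 34  [modal.top = menu.bottom + 19]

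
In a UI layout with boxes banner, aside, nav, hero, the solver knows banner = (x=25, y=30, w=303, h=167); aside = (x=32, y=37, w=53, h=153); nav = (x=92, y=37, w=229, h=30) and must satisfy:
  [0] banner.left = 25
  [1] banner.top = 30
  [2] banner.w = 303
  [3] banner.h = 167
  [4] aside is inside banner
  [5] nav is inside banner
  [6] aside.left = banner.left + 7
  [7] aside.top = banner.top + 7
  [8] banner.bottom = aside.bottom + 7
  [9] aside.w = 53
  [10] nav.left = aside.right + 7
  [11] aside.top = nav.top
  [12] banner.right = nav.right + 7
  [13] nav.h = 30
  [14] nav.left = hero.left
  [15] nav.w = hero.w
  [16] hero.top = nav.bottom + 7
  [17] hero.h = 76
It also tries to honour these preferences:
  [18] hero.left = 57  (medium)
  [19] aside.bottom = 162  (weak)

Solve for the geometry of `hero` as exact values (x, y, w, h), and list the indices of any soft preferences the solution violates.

1. hero.x = 92  [nav.left = hero.left]
2. hero.w = 229  [nav.w = hero.w]
3. hero.y = 74  [hero.top = nav.bottom + 7]
4. hero.h = 76  [hero.h = 76]

hero = (x=92, y=74, w=229, h=76)
violated soft preferences: 18, 19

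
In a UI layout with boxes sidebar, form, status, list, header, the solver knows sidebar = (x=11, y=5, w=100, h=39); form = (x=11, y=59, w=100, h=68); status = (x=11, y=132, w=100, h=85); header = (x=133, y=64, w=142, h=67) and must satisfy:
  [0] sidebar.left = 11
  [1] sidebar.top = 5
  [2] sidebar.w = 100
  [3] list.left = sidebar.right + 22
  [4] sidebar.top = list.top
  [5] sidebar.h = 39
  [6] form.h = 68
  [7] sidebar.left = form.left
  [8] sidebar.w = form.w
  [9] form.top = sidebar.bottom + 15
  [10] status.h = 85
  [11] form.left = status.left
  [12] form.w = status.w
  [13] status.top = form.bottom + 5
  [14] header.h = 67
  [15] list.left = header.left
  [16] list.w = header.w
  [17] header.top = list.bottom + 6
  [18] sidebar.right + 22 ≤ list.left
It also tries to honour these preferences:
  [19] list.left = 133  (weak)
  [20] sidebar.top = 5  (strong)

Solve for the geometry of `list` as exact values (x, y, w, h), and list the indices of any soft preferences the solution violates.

1. list.x = 133  [list.left = sidebar.right + 22]
2. list.y = 5  [sidebar.top = list.top]
3. list.w = 142  [list.w = header.w]
4. list.h = 53  [header.top = list.bottom + 6]

list = (x=133, y=5, w=142, h=53)
violated soft preferences: none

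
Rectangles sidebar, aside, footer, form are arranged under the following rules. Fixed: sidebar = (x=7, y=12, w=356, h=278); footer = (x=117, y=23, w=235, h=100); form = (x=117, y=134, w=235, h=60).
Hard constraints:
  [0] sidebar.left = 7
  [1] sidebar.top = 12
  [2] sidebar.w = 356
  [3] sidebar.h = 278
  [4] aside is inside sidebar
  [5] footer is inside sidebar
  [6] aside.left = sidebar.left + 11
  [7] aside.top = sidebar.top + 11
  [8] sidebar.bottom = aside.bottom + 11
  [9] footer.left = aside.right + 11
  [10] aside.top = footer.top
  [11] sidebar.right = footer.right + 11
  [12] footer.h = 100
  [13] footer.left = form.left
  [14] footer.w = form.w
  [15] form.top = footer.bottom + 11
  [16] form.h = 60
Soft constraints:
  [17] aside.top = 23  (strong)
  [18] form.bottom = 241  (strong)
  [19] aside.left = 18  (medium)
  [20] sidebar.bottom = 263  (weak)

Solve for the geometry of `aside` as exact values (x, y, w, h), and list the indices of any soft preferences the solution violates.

1. aside.x = 18  [aside.left = sidebar.left + 11]
2. aside.y = 23  [aside.top = sidebar.top + 11]
3. aside.h = 256  [sidebar.bottom = aside.bottom + 11]
4. aside.w = 88  [footer.left = aside.right + 11]

aside = (x=18, y=23, w=88, h=256)
violated soft preferences: 18, 20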